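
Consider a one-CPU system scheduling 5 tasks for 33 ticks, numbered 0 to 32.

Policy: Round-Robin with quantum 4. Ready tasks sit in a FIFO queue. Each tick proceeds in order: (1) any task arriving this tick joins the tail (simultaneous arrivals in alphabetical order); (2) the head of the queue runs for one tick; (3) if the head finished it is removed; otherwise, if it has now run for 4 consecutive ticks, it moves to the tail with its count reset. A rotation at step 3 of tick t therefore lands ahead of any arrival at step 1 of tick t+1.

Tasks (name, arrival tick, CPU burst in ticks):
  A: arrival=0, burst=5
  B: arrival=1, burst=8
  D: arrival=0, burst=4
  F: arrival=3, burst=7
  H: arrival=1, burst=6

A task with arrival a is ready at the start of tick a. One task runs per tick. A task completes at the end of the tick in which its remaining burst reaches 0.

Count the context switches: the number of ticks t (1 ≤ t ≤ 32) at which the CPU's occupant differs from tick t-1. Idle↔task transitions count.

t=0: queue=[A,D] q_used=0 → run A
t=1: queue=[A,D,B,H] q_used=1 → run A
t=2: queue=[A,D,B,H] q_used=2 → run A
t=3: queue=[A,D,B,H,F] q_used=3 → run A
t=4: queue=[D,B,H,F,A] q_used=0 → run D
t=5: queue=[D,B,H,F,A] q_used=1 → run D
t=6: queue=[D,B,H,F,A] q_used=2 → run D
t=7: queue=[D,B,H,F,A] q_used=3 → run D
t=8: queue=[B,H,F,A] q_used=0 → run B
t=9: queue=[B,H,F,A] q_used=1 → run B
t=10: queue=[B,H,F,A] q_used=2 → run B
t=11: queue=[B,H,F,A] q_used=3 → run B
t=12: queue=[H,F,A,B] q_used=0 → run H
t=13: queue=[H,F,A,B] q_used=1 → run H
t=14: queue=[H,F,A,B] q_used=2 → run H
t=15: queue=[H,F,A,B] q_used=3 → run H
t=16: queue=[F,A,B,H] q_used=0 → run F
t=17: queue=[F,A,B,H] q_used=1 → run F
t=18: queue=[F,A,B,H] q_used=2 → run F
t=19: queue=[F,A,B,H] q_used=3 → run F
t=20: queue=[A,B,H,F] q_used=0 → run A
t=21: queue=[B,H,F] q_used=0 → run B
t=22: queue=[B,H,F] q_used=1 → run B
t=23: queue=[B,H,F] q_used=2 → run B
t=24: queue=[B,H,F] q_used=3 → run B
t=25: queue=[H,F] q_used=0 → run H
t=26: queue=[H,F] q_used=1 → run H
t=27: queue=[F] q_used=0 → run F
t=28: queue=[F] q_used=1 → run F
t=29: queue=[F] q_used=2 → run F
t=30: (idle)
t=31: (idle)
t=32: (idle)

context switches = 9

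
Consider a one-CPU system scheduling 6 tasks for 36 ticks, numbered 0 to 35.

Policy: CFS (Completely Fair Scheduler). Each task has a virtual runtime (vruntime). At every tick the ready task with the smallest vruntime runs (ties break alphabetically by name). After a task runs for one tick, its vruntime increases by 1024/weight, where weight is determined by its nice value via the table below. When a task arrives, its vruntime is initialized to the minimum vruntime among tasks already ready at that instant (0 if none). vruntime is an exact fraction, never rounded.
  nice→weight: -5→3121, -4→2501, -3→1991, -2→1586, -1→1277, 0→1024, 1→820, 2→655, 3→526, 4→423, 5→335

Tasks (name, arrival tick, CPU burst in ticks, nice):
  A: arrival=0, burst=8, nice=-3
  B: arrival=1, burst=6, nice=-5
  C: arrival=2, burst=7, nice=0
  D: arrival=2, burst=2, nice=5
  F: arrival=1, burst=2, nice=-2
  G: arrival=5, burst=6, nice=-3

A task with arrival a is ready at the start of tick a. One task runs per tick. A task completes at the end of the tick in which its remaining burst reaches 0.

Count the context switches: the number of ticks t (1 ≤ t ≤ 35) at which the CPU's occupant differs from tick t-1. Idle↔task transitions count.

t=0: vr[A=0] → run A
t=1: vr[A=1024/1991 B=1024/1991 F=1024/1991] → run A
t=2: vr[A=2048/1991 B=1024/1991 C=1024/1991 D=1024/1991 F=1024/1991] → run B
t=3: vr[A=2048/1991 B=5234688/6213911 C=1024/1991 D=1024/1991 F=1024/1991] → run C
t=4: vr[A=2048/1991 B=5234688/6213911 C=3015/1991 D=1024/1991 F=1024/1991] → run D
t=5: vr[A=2048/1991 B=5234688/6213911 C=3015/1991 D=2381824/666985 F=1024/1991 G=1024/1991] → run F
t=6: vr[A=2048/1991 B=5234688/6213911 C=3015/1991 D=2381824/666985 F=1831424/1578863 G=1024/1991] → run G
t=7: vr[A=2048/1991 B=5234688/6213911 C=3015/1991 D=2381824/666985 F=1831424/1578863 G=2048/1991] → run B
t=8: vr[A=2048/1991 B=7273472/6213911 C=3015/1991 D=2381824/666985 F=1831424/1578863 G=2048/1991] → run A
t=9: vr[A=3072/1991 B=7273472/6213911 C=3015/1991 D=2381824/666985 F=1831424/1578863 G=2048/1991] → run G
t=10: vr[A=3072/1991 B=7273472/6213911 C=3015/1991 D=2381824/666985 F=1831424/1578863 G=3072/1991] → run F
t=11: vr[A=3072/1991 B=7273472/6213911 C=3015/1991 D=2381824/666985 G=3072/1991] → run B
t=12: vr[A=3072/1991 B=9312256/6213911 C=3015/1991 D=2381824/666985 G=3072/1991] → run B
t=13: vr[A=3072/1991 B=11351040/6213911 C=3015/1991 D=2381824/666985 G=3072/1991] → run C
t=14: vr[A=3072/1991 B=11351040/6213911 C=5006/1991 D=2381824/666985 G=3072/1991] → run A
t=15: vr[A=4096/1991 B=11351040/6213911 C=5006/1991 D=2381824/666985 G=3072/1991] → run G
t=16: vr[A=4096/1991 B=11351040/6213911 C=5006/1991 D=2381824/666985 G=4096/1991] → run B
t=17: vr[A=4096/1991 B=13389824/6213911 C=5006/1991 D=2381824/666985 G=4096/1991] → run A
t=18: vr[A=5120/1991 B=13389824/6213911 C=5006/1991 D=2381824/666985 G=4096/1991] → run G
t=19: vr[A=5120/1991 B=13389824/6213911 C=5006/1991 D=2381824/666985 G=5120/1991] → run B
t=20: vr[A=5120/1991 C=5006/1991 D=2381824/666985 G=5120/1991] → run C
t=21: vr[A=5120/1991 C=6997/1991 D=2381824/666985 G=5120/1991] → run A
t=22: vr[A=6144/1991 C=6997/1991 D=2381824/666985 G=5120/1991] → run G
t=23: vr[A=6144/1991 C=6997/1991 D=2381824/666985 G=6144/1991] → run A
t=24: vr[A=7168/1991 C=6997/1991 D=2381824/666985 G=6144/1991] → run G
t=25: vr[A=7168/1991 C=6997/1991 D=2381824/666985] → run C
t=26: vr[A=7168/1991 C=8988/1991 D=2381824/666985] → run D
t=27: vr[A=7168/1991 C=8988/1991] → run A
t=28: vr[C=8988/1991] → run C
t=29: vr[C=10979/1991] → run C
t=30: vr[C=12970/1991] → run C
t=31: (idle)
t=32: (idle)
t=33: (idle)
t=34: (idle)
t=35: (idle)

context switches = 27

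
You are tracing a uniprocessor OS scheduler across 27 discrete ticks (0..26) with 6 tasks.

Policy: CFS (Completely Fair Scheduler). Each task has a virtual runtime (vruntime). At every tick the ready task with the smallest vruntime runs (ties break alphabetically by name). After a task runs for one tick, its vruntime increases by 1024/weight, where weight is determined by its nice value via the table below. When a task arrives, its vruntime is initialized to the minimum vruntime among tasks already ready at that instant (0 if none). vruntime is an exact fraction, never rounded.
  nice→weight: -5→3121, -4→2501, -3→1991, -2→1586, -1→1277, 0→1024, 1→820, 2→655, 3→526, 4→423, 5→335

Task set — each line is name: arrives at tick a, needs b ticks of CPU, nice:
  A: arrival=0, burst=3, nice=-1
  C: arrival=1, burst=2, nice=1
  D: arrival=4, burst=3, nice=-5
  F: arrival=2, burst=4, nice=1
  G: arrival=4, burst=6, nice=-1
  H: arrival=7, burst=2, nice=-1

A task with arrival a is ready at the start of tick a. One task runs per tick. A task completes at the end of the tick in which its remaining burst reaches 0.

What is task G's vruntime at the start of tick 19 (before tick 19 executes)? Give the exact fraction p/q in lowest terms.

vruntime(G, start of tick 19) = 7168/1277

t=0: vr[A=0] → run A
t=1: vr[A=1024/1277 C=1024/1277] → run A
t=2: vr[A=2048/1277 C=1024/1277 F=1024/1277] → run C
t=3: vr[A=2048/1277 C=536832/261785 F=1024/1277] → run F
t=4: vr[A=2048/1277 C=536832/261785 D=2048/1277 F=536832/261785 G=2048/1277] → run A
t=5: vr[C=536832/261785 D=2048/1277 F=536832/261785 G=2048/1277] → run D
t=6: vr[C=536832/261785 D=7699456/3985517 F=536832/261785 G=2048/1277] → run G
t=7: vr[C=536832/261785 D=7699456/3985517 F=536832/261785 G=3072/1277 H=7699456/3985517] → run D
t=8: vr[C=536832/261785 D=9007104/3985517 F=536832/261785 G=3072/1277 H=7699456/3985517] → run H
t=9: vr[C=536832/261785 D=9007104/3985517 F=536832/261785 G=3072/1277 H=10895360/3985517] → run C
t=10: vr[D=9007104/3985517 F=536832/261785 G=3072/1277 H=10895360/3985517] → run F
t=11: vr[D=9007104/3985517 F=863744/261785 G=3072/1277 H=10895360/3985517] → run D
t=12: vr[F=863744/261785 G=3072/1277 H=10895360/3985517] → run G
t=13: vr[F=863744/261785 G=4096/1277 H=10895360/3985517] → run H
t=14: vr[F=863744/261785 G=4096/1277] → run G
t=15: vr[F=863744/261785 G=5120/1277] → run F
t=16: vr[F=1190656/261785 G=5120/1277] → run G
t=17: vr[F=1190656/261785 G=6144/1277] → run F
t=18: vr[G=6144/1277] → run G
t=19: vr[G=7168/1277] → run G
t=20: (idle)
t=21: (idle)
t=22: (idle)
t=23: (idle)
t=24: (idle)
t=25: (idle)
t=26: (idle)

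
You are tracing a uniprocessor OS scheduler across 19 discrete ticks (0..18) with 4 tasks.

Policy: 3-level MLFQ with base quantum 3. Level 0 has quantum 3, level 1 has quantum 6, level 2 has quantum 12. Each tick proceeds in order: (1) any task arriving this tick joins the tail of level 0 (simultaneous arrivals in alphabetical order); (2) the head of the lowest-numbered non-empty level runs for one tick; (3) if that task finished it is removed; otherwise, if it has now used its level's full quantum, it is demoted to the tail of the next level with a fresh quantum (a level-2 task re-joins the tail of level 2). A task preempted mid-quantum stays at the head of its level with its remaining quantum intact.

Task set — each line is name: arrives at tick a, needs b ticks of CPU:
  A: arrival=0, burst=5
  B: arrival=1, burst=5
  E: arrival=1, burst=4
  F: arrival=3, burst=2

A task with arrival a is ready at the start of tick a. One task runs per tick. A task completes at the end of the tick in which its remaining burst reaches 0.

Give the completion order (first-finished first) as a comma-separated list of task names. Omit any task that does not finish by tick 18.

t=0: L0/L1/L2 = A/-/- → run A
t=1: L0/L1/L2 = ABE/-/- → run A
t=2: L0/L1/L2 = ABE/-/- → run A
t=3: L0/L1/L2 = BEF/A/- → run B
t=4: L0/L1/L2 = BEF/A/- → run B
t=5: L0/L1/L2 = BEF/A/- → run B
t=6: L0/L1/L2 = EF/AB/- → run E
t=7: L0/L1/L2 = EF/AB/- → run E
t=8: L0/L1/L2 = EF/AB/- → run E
t=9: L0/L1/L2 = F/ABE/- → run F
t=10: L0/L1/L2 = F/ABE/- → run F
t=11: L0/L1/L2 = -/ABE/- → run A
t=12: L0/L1/L2 = -/ABE/- → run A
t=13: L0/L1/L2 = -/BE/- → run B
t=14: L0/L1/L2 = -/BE/- → run B
t=15: L0/L1/L2 = -/E/- → run E
t=16: (idle)
t=17: (idle)
t=18: (idle)

completion order = F, A, B, E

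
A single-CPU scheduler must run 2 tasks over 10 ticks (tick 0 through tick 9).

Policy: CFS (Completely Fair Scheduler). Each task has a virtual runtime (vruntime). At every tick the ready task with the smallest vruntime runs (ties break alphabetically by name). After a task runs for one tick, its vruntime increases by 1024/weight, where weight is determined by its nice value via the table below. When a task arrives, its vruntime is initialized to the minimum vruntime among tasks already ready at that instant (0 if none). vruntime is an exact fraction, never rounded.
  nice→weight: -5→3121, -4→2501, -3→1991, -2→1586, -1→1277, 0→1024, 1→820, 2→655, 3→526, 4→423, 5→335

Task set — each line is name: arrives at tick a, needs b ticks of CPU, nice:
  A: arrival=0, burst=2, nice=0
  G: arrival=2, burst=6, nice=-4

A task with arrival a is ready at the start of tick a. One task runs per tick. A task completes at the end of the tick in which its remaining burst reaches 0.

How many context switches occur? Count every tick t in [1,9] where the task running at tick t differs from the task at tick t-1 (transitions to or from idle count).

context switches = 2

t=0: vr[A=0] → run A
t=1: vr[A=1] → run A
t=2: vr[G=0] → run G
t=3: vr[G=1024/2501] → run G
t=4: vr[G=2048/2501] → run G
t=5: vr[G=3072/2501] → run G
t=6: vr[G=4096/2501] → run G
t=7: vr[G=5120/2501] → run G
t=8: (idle)
t=9: (idle)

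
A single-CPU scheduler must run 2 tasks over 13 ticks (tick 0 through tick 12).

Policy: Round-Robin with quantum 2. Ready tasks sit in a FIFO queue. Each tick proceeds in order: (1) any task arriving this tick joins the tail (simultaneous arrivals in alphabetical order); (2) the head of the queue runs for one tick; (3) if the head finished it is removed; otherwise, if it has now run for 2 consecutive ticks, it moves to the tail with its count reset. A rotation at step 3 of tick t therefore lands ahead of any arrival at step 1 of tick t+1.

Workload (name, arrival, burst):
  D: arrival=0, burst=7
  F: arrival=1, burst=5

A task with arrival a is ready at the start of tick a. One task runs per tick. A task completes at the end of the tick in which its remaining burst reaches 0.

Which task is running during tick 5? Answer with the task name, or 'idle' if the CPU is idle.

running at tick 5 = D

t=0: queue=[D] q_used=0 → run D
t=1: queue=[D,F] q_used=1 → run D
t=2: queue=[F,D] q_used=0 → run F
t=3: queue=[F,D] q_used=1 → run F
t=4: queue=[D,F] q_used=0 → run D
t=5: queue=[D,F] q_used=1 → run D
t=6: queue=[F,D] q_used=0 → run F
t=7: queue=[F,D] q_used=1 → run F
t=8: queue=[D,F] q_used=0 → run D
t=9: queue=[D,F] q_used=1 → run D
t=10: queue=[F,D] q_used=0 → run F
t=11: queue=[D] q_used=0 → run D
t=12: (idle)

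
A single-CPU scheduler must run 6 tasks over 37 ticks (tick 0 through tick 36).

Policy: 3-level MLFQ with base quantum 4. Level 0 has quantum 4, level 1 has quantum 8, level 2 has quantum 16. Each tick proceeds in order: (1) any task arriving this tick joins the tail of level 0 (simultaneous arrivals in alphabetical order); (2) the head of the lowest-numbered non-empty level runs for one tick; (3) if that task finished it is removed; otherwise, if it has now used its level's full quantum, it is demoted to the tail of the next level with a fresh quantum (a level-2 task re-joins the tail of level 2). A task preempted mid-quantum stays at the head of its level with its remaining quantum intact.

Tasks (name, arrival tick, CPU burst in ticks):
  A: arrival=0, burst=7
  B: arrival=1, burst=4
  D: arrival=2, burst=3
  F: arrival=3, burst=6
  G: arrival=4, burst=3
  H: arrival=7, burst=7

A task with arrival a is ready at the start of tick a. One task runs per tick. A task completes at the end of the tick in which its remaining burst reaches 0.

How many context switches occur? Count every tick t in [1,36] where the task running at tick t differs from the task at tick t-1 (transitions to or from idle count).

context switches = 9

t=0: L0/L1/L2 = A/-/- → run A
t=1: L0/L1/L2 = AB/-/- → run A
t=2: L0/L1/L2 = ABD/-/- → run A
t=3: L0/L1/L2 = ABDF/-/- → run A
t=4: L0/L1/L2 = BDFG/A/- → run B
t=5: L0/L1/L2 = BDFG/A/- → run B
t=6: L0/L1/L2 = BDFG/A/- → run B
t=7: L0/L1/L2 = BDFGH/A/- → run B
t=8: L0/L1/L2 = DFGH/A/- → run D
t=9: L0/L1/L2 = DFGH/A/- → run D
t=10: L0/L1/L2 = DFGH/A/- → run D
t=11: L0/L1/L2 = FGH/A/- → run F
t=12: L0/L1/L2 = FGH/A/- → run F
t=13: L0/L1/L2 = FGH/A/- → run F
t=14: L0/L1/L2 = FGH/A/- → run F
t=15: L0/L1/L2 = GH/AF/- → run G
t=16: L0/L1/L2 = GH/AF/- → run G
t=17: L0/L1/L2 = GH/AF/- → run G
t=18: L0/L1/L2 = H/AF/- → run H
t=19: L0/L1/L2 = H/AF/- → run H
t=20: L0/L1/L2 = H/AF/- → run H
t=21: L0/L1/L2 = H/AF/- → run H
t=22: L0/L1/L2 = -/AFH/- → run A
t=23: L0/L1/L2 = -/AFH/- → run A
t=24: L0/L1/L2 = -/AFH/- → run A
t=25: L0/L1/L2 = -/FH/- → run F
t=26: L0/L1/L2 = -/FH/- → run F
t=27: L0/L1/L2 = -/H/- → run H
t=28: L0/L1/L2 = -/H/- → run H
t=29: L0/L1/L2 = -/H/- → run H
t=30: (idle)
t=31: (idle)
t=32: (idle)
t=33: (idle)
t=34: (idle)
t=35: (idle)
t=36: (idle)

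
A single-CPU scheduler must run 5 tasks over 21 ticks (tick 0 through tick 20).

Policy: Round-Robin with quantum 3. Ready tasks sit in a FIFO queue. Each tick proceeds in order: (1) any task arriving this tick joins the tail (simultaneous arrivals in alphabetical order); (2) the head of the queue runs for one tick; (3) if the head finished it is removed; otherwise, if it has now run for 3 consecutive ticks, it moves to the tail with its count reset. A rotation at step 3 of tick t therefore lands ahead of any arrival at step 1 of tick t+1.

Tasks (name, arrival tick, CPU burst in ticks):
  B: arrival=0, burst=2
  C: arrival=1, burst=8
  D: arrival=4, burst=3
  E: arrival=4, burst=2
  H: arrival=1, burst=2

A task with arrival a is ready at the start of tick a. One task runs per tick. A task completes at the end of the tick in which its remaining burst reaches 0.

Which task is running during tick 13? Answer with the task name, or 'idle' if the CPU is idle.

t=0: queue=[B] q_used=0 → run B
t=1: queue=[B,C,H] q_used=1 → run B
t=2: queue=[C,H] q_used=0 → run C
t=3: queue=[C,H] q_used=1 → run C
t=4: queue=[C,H,D,E] q_used=2 → run C
t=5: queue=[H,D,E,C] q_used=0 → run H
t=6: queue=[H,D,E,C] q_used=1 → run H
t=7: queue=[D,E,C] q_used=0 → run D
t=8: queue=[D,E,C] q_used=1 → run D
t=9: queue=[D,E,C] q_used=2 → run D
t=10: queue=[E,C] q_used=0 → run E
t=11: queue=[E,C] q_used=1 → run E
t=12: queue=[C] q_used=0 → run C
t=13: queue=[C] q_used=1 → run C
t=14: queue=[C] q_used=2 → run C
t=15: queue=[C] q_used=0 → run C
t=16: queue=[C] q_used=1 → run C
t=17: (idle)
t=18: (idle)
t=19: (idle)
t=20: (idle)

running at tick 13 = C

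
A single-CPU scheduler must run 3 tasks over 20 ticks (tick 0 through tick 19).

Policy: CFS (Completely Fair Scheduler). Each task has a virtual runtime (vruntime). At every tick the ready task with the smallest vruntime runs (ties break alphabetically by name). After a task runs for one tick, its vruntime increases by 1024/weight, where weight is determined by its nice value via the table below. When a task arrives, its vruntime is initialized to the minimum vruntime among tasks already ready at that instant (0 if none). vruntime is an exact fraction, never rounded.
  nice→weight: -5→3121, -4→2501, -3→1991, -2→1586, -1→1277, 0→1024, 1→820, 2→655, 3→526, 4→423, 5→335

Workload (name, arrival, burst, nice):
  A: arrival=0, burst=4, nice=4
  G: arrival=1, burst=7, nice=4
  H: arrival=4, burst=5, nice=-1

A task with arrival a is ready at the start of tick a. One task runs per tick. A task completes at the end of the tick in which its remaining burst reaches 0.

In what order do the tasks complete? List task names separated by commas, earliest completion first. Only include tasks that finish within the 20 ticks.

completion order = A, H, G

t=0: vr[A=0] → run A
t=1: vr[A=1024/423 G=1024/423] → run A
t=2: vr[A=2048/423 G=1024/423] → run G
t=3: vr[A=2048/423 G=2048/423] → run A
t=4: vr[A=1024/141 G=2048/423 H=2048/423] → run G
t=5: vr[A=1024/141 G=1024/141 H=2048/423] → run H
t=6: vr[A=1024/141 G=1024/141 H=3048448/540171] → run H
t=7: vr[A=1024/141 G=1024/141 H=3481600/540171] → run H
t=8: vr[A=1024/141 G=1024/141 H=3914752/540171] → run H
t=9: vr[A=1024/141 G=1024/141 H=4347904/540171] → run A
t=10: vr[G=1024/141 H=4347904/540171] → run G
t=11: vr[G=4096/423 H=4347904/540171] → run H
t=12: vr[G=4096/423] → run G
t=13: vr[G=5120/423] → run G
t=14: vr[G=2048/141] → run G
t=15: vr[G=7168/423] → run G
t=16: (idle)
t=17: (idle)
t=18: (idle)
t=19: (idle)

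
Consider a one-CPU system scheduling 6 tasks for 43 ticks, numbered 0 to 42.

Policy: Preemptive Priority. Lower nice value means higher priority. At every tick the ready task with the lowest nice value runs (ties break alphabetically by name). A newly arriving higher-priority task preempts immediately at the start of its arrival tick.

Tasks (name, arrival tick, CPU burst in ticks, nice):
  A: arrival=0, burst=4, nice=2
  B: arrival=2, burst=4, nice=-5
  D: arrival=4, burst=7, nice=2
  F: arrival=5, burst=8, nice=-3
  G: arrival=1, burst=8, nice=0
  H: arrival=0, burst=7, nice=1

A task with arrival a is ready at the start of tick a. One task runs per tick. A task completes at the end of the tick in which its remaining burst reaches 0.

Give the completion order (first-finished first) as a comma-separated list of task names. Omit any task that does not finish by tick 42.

completion order = B, F, G, H, A, D

t=0: ready={A,H} → run H
t=1: ready={A,G,H} → run G
t=2: ready={A,B,G,H} → run B
t=3: ready={A,B,G,H} → run B
t=4: ready={A,B,D,G,H} → run B
t=5: ready={A,B,D,F,G,H} → run B
t=6: ready={A,D,F,G,H} → run F
t=7: ready={A,D,F,G,H} → run F
t=8: ready={A,D,F,G,H} → run F
t=9: ready={A,D,F,G,H} → run F
t=10: ready={A,D,F,G,H} → run F
t=11: ready={A,D,F,G,H} → run F
t=12: ready={A,D,F,G,H} → run F
t=13: ready={A,D,F,G,H} → run F
t=14: ready={A,D,G,H} → run G
t=15: ready={A,D,G,H} → run G
t=16: ready={A,D,G,H} → run G
t=17: ready={A,D,G,H} → run G
t=18: ready={A,D,G,H} → run G
t=19: ready={A,D,G,H} → run G
t=20: ready={A,D,G,H} → run G
t=21: ready={A,D,H} → run H
t=22: ready={A,D,H} → run H
t=23: ready={A,D,H} → run H
t=24: ready={A,D,H} → run H
t=25: ready={A,D,H} → run H
t=26: ready={A,D,H} → run H
t=27: ready={A,D} → run A
t=28: ready={A,D} → run A
t=29: ready={A,D} → run A
t=30: ready={A,D} → run A
t=31: ready={D} → run D
t=32: ready={D} → run D
t=33: ready={D} → run D
t=34: ready={D} → run D
t=35: ready={D} → run D
t=36: ready={D} → run D
t=37: ready={D} → run D
t=38: (idle)
t=39: (idle)
t=40: (idle)
t=41: (idle)
t=42: (idle)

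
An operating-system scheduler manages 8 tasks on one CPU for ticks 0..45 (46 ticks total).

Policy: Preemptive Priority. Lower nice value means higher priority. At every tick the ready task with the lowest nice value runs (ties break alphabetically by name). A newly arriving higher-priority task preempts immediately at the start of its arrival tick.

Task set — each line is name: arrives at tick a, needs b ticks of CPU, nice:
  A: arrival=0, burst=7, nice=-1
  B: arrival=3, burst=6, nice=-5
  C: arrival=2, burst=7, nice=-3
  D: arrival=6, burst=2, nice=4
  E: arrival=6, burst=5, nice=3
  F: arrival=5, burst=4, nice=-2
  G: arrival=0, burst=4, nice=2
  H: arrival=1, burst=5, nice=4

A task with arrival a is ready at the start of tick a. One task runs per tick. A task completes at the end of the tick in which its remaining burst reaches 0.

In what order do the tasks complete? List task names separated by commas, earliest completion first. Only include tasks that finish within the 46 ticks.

completion order = B, C, F, A, G, E, D, H

t=0: ready={A,G} → run A
t=1: ready={A,G,H} → run A
t=2: ready={A,C,G,H} → run C
t=3: ready={A,B,C,G,H} → run B
t=4: ready={A,B,C,G,H} → run B
t=5: ready={A,B,C,F,G,H} → run B
t=6: ready={A,B,C,D,E,F,G,H} → run B
t=7: ready={A,B,C,D,E,F,G,H} → run B
t=8: ready={A,B,C,D,E,F,G,H} → run B
t=9: ready={A,C,D,E,F,G,H} → run C
t=10: ready={A,C,D,E,F,G,H} → run C
t=11: ready={A,C,D,E,F,G,H} → run C
t=12: ready={A,C,D,E,F,G,H} → run C
t=13: ready={A,C,D,E,F,G,H} → run C
t=14: ready={A,C,D,E,F,G,H} → run C
t=15: ready={A,D,E,F,G,H} → run F
t=16: ready={A,D,E,F,G,H} → run F
t=17: ready={A,D,E,F,G,H} → run F
t=18: ready={A,D,E,F,G,H} → run F
t=19: ready={A,D,E,G,H} → run A
t=20: ready={A,D,E,G,H} → run A
t=21: ready={A,D,E,G,H} → run A
t=22: ready={A,D,E,G,H} → run A
t=23: ready={A,D,E,G,H} → run A
t=24: ready={D,E,G,H} → run G
t=25: ready={D,E,G,H} → run G
t=26: ready={D,E,G,H} → run G
t=27: ready={D,E,G,H} → run G
t=28: ready={D,E,H} → run E
t=29: ready={D,E,H} → run E
t=30: ready={D,E,H} → run E
t=31: ready={D,E,H} → run E
t=32: ready={D,E,H} → run E
t=33: ready={D,H} → run D
t=34: ready={D,H} → run D
t=35: ready={H} → run H
t=36: ready={H} → run H
t=37: ready={H} → run H
t=38: ready={H} → run H
t=39: ready={H} → run H
t=40: (idle)
t=41: (idle)
t=42: (idle)
t=43: (idle)
t=44: (idle)
t=45: (idle)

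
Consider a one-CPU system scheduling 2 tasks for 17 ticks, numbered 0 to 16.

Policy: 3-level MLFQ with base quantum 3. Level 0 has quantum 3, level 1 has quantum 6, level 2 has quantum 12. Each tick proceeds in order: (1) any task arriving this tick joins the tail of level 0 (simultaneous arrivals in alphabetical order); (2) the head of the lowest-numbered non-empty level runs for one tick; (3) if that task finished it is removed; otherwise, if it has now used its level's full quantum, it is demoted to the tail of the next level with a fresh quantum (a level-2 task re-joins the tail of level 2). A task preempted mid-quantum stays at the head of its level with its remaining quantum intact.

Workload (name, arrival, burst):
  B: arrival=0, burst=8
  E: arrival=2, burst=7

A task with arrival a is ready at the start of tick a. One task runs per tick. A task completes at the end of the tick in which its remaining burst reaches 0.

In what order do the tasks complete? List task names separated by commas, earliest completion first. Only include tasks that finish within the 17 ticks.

completion order = B, E

t=0: L0/L1/L2 = B/-/- → run B
t=1: L0/L1/L2 = B/-/- → run B
t=2: L0/L1/L2 = BE/-/- → run B
t=3: L0/L1/L2 = E/B/- → run E
t=4: L0/L1/L2 = E/B/- → run E
t=5: L0/L1/L2 = E/B/- → run E
t=6: L0/L1/L2 = -/BE/- → run B
t=7: L0/L1/L2 = -/BE/- → run B
t=8: L0/L1/L2 = -/BE/- → run B
t=9: L0/L1/L2 = -/BE/- → run B
t=10: L0/L1/L2 = -/BE/- → run B
t=11: L0/L1/L2 = -/E/- → run E
t=12: L0/L1/L2 = -/E/- → run E
t=13: L0/L1/L2 = -/E/- → run E
t=14: L0/L1/L2 = -/E/- → run E
t=15: (idle)
t=16: (idle)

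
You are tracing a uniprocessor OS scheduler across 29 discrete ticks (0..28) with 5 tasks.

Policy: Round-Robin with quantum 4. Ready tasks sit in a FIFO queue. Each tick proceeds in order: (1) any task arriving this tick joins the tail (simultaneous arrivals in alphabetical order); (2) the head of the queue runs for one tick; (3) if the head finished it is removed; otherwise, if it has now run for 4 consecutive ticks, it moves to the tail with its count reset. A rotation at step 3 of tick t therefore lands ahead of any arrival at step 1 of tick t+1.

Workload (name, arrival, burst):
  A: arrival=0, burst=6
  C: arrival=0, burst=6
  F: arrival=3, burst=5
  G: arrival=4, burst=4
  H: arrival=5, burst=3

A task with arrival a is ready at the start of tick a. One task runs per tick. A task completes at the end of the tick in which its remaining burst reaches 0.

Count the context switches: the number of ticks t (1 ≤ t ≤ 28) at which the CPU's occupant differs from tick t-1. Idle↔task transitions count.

t=0: queue=[A,C] q_used=0 → run A
t=1: queue=[A,C] q_used=1 → run A
t=2: queue=[A,C] q_used=2 → run A
t=3: queue=[A,C,F] q_used=3 → run A
t=4: queue=[C,F,A,G] q_used=0 → run C
t=5: queue=[C,F,A,G,H] q_used=1 → run C
t=6: queue=[C,F,A,G,H] q_used=2 → run C
t=7: queue=[C,F,A,G,H] q_used=3 → run C
t=8: queue=[F,A,G,H,C] q_used=0 → run F
t=9: queue=[F,A,G,H,C] q_used=1 → run F
t=10: queue=[F,A,G,H,C] q_used=2 → run F
t=11: queue=[F,A,G,H,C] q_used=3 → run F
t=12: queue=[A,G,H,C,F] q_used=0 → run A
t=13: queue=[A,G,H,C,F] q_used=1 → run A
t=14: queue=[G,H,C,F] q_used=0 → run G
t=15: queue=[G,H,C,F] q_used=1 → run G
t=16: queue=[G,H,C,F] q_used=2 → run G
t=17: queue=[G,H,C,F] q_used=3 → run G
t=18: queue=[H,C,F] q_used=0 → run H
t=19: queue=[H,C,F] q_used=1 → run H
t=20: queue=[H,C,F] q_used=2 → run H
t=21: queue=[C,F] q_used=0 → run C
t=22: queue=[C,F] q_used=1 → run C
t=23: queue=[F] q_used=0 → run F
t=24: (idle)
t=25: (idle)
t=26: (idle)
t=27: (idle)
t=28: (idle)

context switches = 8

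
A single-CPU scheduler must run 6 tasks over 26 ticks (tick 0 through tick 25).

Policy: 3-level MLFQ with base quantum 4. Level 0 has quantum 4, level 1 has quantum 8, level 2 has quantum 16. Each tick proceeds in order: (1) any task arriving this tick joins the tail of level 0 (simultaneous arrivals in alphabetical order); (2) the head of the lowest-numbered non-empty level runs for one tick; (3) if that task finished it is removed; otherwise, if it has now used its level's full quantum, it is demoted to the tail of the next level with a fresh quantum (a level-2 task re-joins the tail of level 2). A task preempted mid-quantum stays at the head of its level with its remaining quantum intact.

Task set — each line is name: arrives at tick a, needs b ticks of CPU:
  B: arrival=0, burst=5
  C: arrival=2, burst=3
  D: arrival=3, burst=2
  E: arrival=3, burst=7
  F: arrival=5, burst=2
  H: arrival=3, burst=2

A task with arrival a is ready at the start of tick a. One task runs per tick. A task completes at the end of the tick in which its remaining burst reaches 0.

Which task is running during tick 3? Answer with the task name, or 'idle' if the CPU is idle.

t=0: L0/L1/L2 = B/-/- → run B
t=1: L0/L1/L2 = B/-/- → run B
t=2: L0/L1/L2 = BC/-/- → run B
t=3: L0/L1/L2 = BCDEH/-/- → run B
t=4: L0/L1/L2 = CDEH/B/- → run C
t=5: L0/L1/L2 = CDEHF/B/- → run C
t=6: L0/L1/L2 = CDEHF/B/- → run C
t=7: L0/L1/L2 = DEHF/B/- → run D
t=8: L0/L1/L2 = DEHF/B/- → run D
t=9: L0/L1/L2 = EHF/B/- → run E
t=10: L0/L1/L2 = EHF/B/- → run E
t=11: L0/L1/L2 = EHF/B/- → run E
t=12: L0/L1/L2 = EHF/B/- → run E
t=13: L0/L1/L2 = HF/BE/- → run H
t=14: L0/L1/L2 = HF/BE/- → run H
t=15: L0/L1/L2 = F/BE/- → run F
t=16: L0/L1/L2 = F/BE/- → run F
t=17: L0/L1/L2 = -/BE/- → run B
t=18: L0/L1/L2 = -/E/- → run E
t=19: L0/L1/L2 = -/E/- → run E
t=20: L0/L1/L2 = -/E/- → run E
t=21: (idle)
t=22: (idle)
t=23: (idle)
t=24: (idle)
t=25: (idle)

running at tick 3 = B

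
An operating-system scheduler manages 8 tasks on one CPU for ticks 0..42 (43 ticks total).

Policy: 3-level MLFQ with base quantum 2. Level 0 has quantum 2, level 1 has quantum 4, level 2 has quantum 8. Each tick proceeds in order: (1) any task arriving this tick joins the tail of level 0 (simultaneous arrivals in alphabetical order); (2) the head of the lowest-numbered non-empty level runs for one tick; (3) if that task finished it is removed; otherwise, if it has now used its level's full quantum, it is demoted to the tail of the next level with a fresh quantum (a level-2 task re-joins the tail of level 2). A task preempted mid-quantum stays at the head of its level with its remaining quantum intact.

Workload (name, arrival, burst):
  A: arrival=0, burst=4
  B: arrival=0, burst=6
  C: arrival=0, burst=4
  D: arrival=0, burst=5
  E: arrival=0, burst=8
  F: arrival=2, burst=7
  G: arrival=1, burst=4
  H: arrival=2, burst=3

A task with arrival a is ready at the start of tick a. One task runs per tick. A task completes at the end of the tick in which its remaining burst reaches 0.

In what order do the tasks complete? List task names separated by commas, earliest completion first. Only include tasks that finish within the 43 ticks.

completion order = A, B, C, D, G, H, E, F

t=0: L0/L1/L2 = ABCDE/-/- → run A
t=1: L0/L1/L2 = ABCDEG/-/- → run A
t=2: L0/L1/L2 = BCDEGFH/A/- → run B
t=3: L0/L1/L2 = BCDEGFH/A/- → run B
t=4: L0/L1/L2 = CDEGFH/AB/- → run C
t=5: L0/L1/L2 = CDEGFH/AB/- → run C
t=6: L0/L1/L2 = DEGFH/ABC/- → run D
t=7: L0/L1/L2 = DEGFH/ABC/- → run D
t=8: L0/L1/L2 = EGFH/ABCD/- → run E
t=9: L0/L1/L2 = EGFH/ABCD/- → run E
t=10: L0/L1/L2 = GFH/ABCDE/- → run G
t=11: L0/L1/L2 = GFH/ABCDE/- → run G
t=12: L0/L1/L2 = FH/ABCDEG/- → run F
t=13: L0/L1/L2 = FH/ABCDEG/- → run F
t=14: L0/L1/L2 = H/ABCDEGF/- → run H
t=15: L0/L1/L2 = H/ABCDEGF/- → run H
t=16: L0/L1/L2 = -/ABCDEGFH/- → run A
t=17: L0/L1/L2 = -/ABCDEGFH/- → run A
t=18: L0/L1/L2 = -/BCDEGFH/- → run B
t=19: L0/L1/L2 = -/BCDEGFH/- → run B
t=20: L0/L1/L2 = -/BCDEGFH/- → run B
t=21: L0/L1/L2 = -/BCDEGFH/- → run B
t=22: L0/L1/L2 = -/CDEGFH/- → run C
t=23: L0/L1/L2 = -/CDEGFH/- → run C
t=24: L0/L1/L2 = -/DEGFH/- → run D
t=25: L0/L1/L2 = -/DEGFH/- → run D
t=26: L0/L1/L2 = -/DEGFH/- → run D
t=27: L0/L1/L2 = -/EGFH/- → run E
t=28: L0/L1/L2 = -/EGFH/- → run E
t=29: L0/L1/L2 = -/EGFH/- → run E
t=30: L0/L1/L2 = -/EGFH/- → run E
t=31: L0/L1/L2 = -/GFH/E → run G
t=32: L0/L1/L2 = -/GFH/E → run G
t=33: L0/L1/L2 = -/FH/E → run F
t=34: L0/L1/L2 = -/FH/E → run F
t=35: L0/L1/L2 = -/FH/E → run F
t=36: L0/L1/L2 = -/FH/E → run F
t=37: L0/L1/L2 = -/H/EF → run H
t=38: L0/L1/L2 = -/-/EF → run E
t=39: L0/L1/L2 = -/-/EF → run E
t=40: L0/L1/L2 = -/-/F → run F
t=41: (idle)
t=42: (idle)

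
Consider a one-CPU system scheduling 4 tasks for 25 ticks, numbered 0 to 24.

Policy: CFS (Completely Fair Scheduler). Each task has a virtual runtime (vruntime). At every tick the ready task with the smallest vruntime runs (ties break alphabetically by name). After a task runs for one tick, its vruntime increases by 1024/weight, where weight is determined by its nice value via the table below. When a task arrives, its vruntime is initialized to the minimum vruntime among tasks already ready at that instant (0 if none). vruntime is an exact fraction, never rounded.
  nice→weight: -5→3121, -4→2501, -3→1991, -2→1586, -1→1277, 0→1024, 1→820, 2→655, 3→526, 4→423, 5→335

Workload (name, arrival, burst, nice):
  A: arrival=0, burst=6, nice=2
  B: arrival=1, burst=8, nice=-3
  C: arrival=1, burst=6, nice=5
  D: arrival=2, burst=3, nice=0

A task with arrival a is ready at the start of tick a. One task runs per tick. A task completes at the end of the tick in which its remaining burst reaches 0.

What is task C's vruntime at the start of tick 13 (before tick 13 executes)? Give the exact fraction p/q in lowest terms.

vruntime(C, start of tick 13) = 202752/43885

t=0: vr[A=0] → run A
t=1: vr[A=1024/655 B=1024/655 C=1024/655] → run A
t=2: vr[A=2048/655 B=1024/655 C=1024/655 D=1024/655] → run B
t=3: vr[A=2048/655 B=2709504/1304105 C=1024/655 D=1024/655] → run C
t=4: vr[A=2048/655 B=2709504/1304105 C=202752/43885 D=1024/655] → run D
t=5: vr[A=2048/655 B=2709504/1304105 C=202752/43885 D=1679/655] → run B
t=6: vr[A=2048/655 B=3380224/1304105 C=202752/43885 D=1679/655] → run D
t=7: vr[A=2048/655 B=3380224/1304105 C=202752/43885 D=2334/655] → run B
t=8: vr[A=2048/655 B=4050944/1304105 C=202752/43885 D=2334/655] → run B
t=9: vr[A=2048/655 B=4721664/1304105 C=202752/43885 D=2334/655] → run A
t=10: vr[A=3072/655 B=4721664/1304105 C=202752/43885 D=2334/655] → run D
t=11: vr[A=3072/655 B=4721664/1304105 C=202752/43885] → run B
t=12: vr[A=3072/655 B=5392384/1304105 C=202752/43885] → run B
t=13: vr[A=3072/655 B=6063104/1304105 C=202752/43885] → run C
t=14: vr[A=3072/655 B=6063104/1304105 C=336896/43885] → run B
t=15: vr[A=3072/655 B=6733824/1304105 C=336896/43885] → run A
t=16: vr[A=4096/655 B=6733824/1304105 C=336896/43885] → run B
t=17: vr[A=4096/655 C=336896/43885] → run A
t=18: vr[A=1024/131 C=336896/43885] → run C
t=19: vr[A=1024/131 C=94208/8777] → run A
t=20: vr[C=94208/8777] → run C
t=21: vr[C=605184/43885] → run C
t=22: vr[C=739328/43885] → run C
t=23: (idle)
t=24: (idle)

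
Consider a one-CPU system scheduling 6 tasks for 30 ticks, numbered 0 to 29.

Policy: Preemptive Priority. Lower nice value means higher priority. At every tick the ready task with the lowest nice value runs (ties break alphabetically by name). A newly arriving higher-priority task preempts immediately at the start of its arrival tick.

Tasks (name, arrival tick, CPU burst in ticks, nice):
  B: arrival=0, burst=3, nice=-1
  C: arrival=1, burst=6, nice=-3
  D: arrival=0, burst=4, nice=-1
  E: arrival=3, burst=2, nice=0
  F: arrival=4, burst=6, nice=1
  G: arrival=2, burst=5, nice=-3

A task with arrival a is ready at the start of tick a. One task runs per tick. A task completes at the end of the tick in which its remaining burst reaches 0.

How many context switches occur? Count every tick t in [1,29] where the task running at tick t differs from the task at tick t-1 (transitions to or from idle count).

t=0: ready={B,D} → run B
t=1: ready={B,C,D} → run C
t=2: ready={B,C,D,G} → run C
t=3: ready={B,C,D,E,G} → run C
t=4: ready={B,C,D,E,F,G} → run C
t=5: ready={B,C,D,E,F,G} → run C
t=6: ready={B,C,D,E,F,G} → run C
t=7: ready={B,D,E,F,G} → run G
t=8: ready={B,D,E,F,G} → run G
t=9: ready={B,D,E,F,G} → run G
t=10: ready={B,D,E,F,G} → run G
t=11: ready={B,D,E,F,G} → run G
t=12: ready={B,D,E,F} → run B
t=13: ready={B,D,E,F} → run B
t=14: ready={D,E,F} → run D
t=15: ready={D,E,F} → run D
t=16: ready={D,E,F} → run D
t=17: ready={D,E,F} → run D
t=18: ready={E,F} → run E
t=19: ready={E,F} → run E
t=20: ready={F} → run F
t=21: ready={F} → run F
t=22: ready={F} → run F
t=23: ready={F} → run F
t=24: ready={F} → run F
t=25: ready={F} → run F
t=26: (idle)
t=27: (idle)
t=28: (idle)
t=29: (idle)

context switches = 7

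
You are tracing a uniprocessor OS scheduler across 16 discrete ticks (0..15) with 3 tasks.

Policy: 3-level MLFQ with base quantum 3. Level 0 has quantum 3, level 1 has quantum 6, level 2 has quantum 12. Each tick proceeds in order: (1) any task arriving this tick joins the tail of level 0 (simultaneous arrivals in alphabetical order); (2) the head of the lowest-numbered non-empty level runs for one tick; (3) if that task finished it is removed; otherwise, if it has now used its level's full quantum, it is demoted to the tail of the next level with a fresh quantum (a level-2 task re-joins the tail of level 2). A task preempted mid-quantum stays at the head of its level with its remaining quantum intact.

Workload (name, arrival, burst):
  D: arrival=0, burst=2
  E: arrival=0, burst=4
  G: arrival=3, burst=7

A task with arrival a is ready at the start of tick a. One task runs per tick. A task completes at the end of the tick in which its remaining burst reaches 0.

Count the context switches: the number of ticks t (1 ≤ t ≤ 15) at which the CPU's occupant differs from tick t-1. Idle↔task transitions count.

context switches = 5

t=0: L0/L1/L2 = DE/-/- → run D
t=1: L0/L1/L2 = DE/-/- → run D
t=2: L0/L1/L2 = E/-/- → run E
t=3: L0/L1/L2 = EG/-/- → run E
t=4: L0/L1/L2 = EG/-/- → run E
t=5: L0/L1/L2 = G/E/- → run G
t=6: L0/L1/L2 = G/E/- → run G
t=7: L0/L1/L2 = G/E/- → run G
t=8: L0/L1/L2 = -/EG/- → run E
t=9: L0/L1/L2 = -/G/- → run G
t=10: L0/L1/L2 = -/G/- → run G
t=11: L0/L1/L2 = -/G/- → run G
t=12: L0/L1/L2 = -/G/- → run G
t=13: (idle)
t=14: (idle)
t=15: (idle)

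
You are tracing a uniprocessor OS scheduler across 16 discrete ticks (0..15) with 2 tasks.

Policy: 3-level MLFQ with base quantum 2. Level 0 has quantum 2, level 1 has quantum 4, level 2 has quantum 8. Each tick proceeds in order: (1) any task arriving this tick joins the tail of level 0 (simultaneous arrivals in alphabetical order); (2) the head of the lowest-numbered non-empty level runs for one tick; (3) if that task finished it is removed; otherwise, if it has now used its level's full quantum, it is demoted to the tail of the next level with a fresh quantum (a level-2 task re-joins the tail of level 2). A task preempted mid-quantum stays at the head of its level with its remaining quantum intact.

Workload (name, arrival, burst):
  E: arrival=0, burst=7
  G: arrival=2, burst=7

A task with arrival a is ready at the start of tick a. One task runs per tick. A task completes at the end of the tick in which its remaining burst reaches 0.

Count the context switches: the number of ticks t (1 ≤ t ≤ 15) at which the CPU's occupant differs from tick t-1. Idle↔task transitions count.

context switches = 6

t=0: L0/L1/L2 = E/-/- → run E
t=1: L0/L1/L2 = E/-/- → run E
t=2: L0/L1/L2 = G/E/- → run G
t=3: L0/L1/L2 = G/E/- → run G
t=4: L0/L1/L2 = -/EG/- → run E
t=5: L0/L1/L2 = -/EG/- → run E
t=6: L0/L1/L2 = -/EG/- → run E
t=7: L0/L1/L2 = -/EG/- → run E
t=8: L0/L1/L2 = -/G/E → run G
t=9: L0/L1/L2 = -/G/E → run G
t=10: L0/L1/L2 = -/G/E → run G
t=11: L0/L1/L2 = -/G/E → run G
t=12: L0/L1/L2 = -/-/EG → run E
t=13: L0/L1/L2 = -/-/G → run G
t=14: (idle)
t=15: (idle)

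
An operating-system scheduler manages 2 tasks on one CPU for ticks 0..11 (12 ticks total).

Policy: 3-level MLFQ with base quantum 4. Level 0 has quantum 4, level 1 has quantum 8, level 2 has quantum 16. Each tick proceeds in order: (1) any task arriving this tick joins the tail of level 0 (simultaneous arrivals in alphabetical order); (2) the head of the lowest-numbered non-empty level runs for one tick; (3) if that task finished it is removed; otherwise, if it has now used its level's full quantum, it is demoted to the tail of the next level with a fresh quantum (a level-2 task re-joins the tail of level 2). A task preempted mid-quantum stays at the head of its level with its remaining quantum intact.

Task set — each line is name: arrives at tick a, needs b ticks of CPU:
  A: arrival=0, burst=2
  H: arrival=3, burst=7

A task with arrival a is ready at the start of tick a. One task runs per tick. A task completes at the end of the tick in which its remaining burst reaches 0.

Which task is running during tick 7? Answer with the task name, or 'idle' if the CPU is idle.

t=0: L0/L1/L2 = A/-/- → run A
t=1: L0/L1/L2 = A/-/- → run A
t=2: (idle)
t=3: L0/L1/L2 = H/-/- → run H
t=4: L0/L1/L2 = H/-/- → run H
t=5: L0/L1/L2 = H/-/- → run H
t=6: L0/L1/L2 = H/-/- → run H
t=7: L0/L1/L2 = -/H/- → run H
t=8: L0/L1/L2 = -/H/- → run H
t=9: L0/L1/L2 = -/H/- → run H
t=10: (idle)
t=11: (idle)

running at tick 7 = H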